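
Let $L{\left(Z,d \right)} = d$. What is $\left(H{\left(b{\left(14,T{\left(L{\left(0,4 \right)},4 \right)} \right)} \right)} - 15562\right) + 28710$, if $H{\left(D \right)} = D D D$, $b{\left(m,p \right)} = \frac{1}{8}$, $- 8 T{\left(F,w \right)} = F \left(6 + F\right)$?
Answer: $\frac{6731777}{512} \approx 13148.0$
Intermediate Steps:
$T{\left(F,w \right)} = - \frac{F \left(6 + F\right)}{8}$
$b{\left(m,p \right)} = \frac{1}{8}$
$H{\left(D \right)} = D^{3}$ ($H{\left(D \right)} = D^{2} D = D^{3}$)
$\left(H{\left(b{\left(14,T{\left(L{\left(0,4 \right)},4 \right)} \right)} \right)} - 15562\right) + 28710 = \left(\left(\frac{1}{8}\right)^{3} - 15562\right) + 28710 = \left(\frac{1}{512} - 15562\right) + 28710 = - \frac{7967743}{512} + 28710 = \frac{6731777}{512}$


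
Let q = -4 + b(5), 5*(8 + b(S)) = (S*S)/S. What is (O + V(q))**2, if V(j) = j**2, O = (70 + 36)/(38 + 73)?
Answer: 183250369/12321 ≈ 14873.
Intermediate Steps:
b(S) = -8 + S/5 (b(S) = -8 + ((S*S)/S)/5 = -8 + (S**2/S)/5 = -8 + S/5)
O = 106/111 ≈ 0.95496
q = -11 (q = -4 + (-8 + (1/5)*5) = -4 + (-8 + 1) = -4 - 7 = -11)
(O + V(q))**2 = (106/111 + (-11)**2)**2 = (106/111 + 121)**2 = (13537/111)**2 = 183250369/12321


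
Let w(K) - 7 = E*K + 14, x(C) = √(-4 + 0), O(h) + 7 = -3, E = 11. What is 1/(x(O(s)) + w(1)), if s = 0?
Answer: 8/257 - I/514 ≈ 0.031128 - 0.0019455*I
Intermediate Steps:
O(h) = -10 (O(h) = -7 - 3 = -10)
x(C) = 2*I (x(C) = √(-4) = 2*I)
w(K) = 21 + 11*K (w(K) = 7 + (11*K + 14) = 7 + (14 + 11*K) = 21 + 11*K)
1/(x(O(s)) + w(1)) = 1/(2*I + (21 + 11*1)) = 1/(2*I + (21 + 11)) = 1/(2*I + 32) = 1/(32 + 2*I) = (32 - 2*I)/1028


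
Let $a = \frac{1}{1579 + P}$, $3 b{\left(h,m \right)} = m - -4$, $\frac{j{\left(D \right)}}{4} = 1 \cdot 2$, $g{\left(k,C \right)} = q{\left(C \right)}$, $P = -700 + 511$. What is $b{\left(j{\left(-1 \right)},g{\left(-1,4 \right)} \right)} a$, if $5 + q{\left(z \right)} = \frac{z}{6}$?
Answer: $- \frac{1}{12510} \approx -7.9936 \cdot 10^{-5}$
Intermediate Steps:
$P = -189$
$q{\left(z \right)} = -5 + \frac{z}{6}$
$g{\left(k,C \right)} = -5 + \frac{C}{6}$
$j{\left(D \right)} = 8$ ($j{\left(D \right)} = 4 \cdot 1 \cdot 2 = 4 \cdot 2 = 8$)
$b{\left(h,m \right)} = \frac{4}{3} + \frac{m}{3}$ ($b{\left(h,m \right)} = \frac{m - -4}{3} = \frac{m + 4}{3} = \frac{4 + m}{3} = \frac{4}{3} + \frac{m}{3}$)
$a = \frac{1}{1390}$ ($a = \frac{1}{1579 - 189} = \frac{1}{1390} \approx 0.00071942$)
$b{\left(j{\left(-1 \right)},g{\left(-1,4 \right)} \right)} a = \left(\frac{4}{3} + \frac{-5 + \frac{1}{6} \cdot 4}{3}\right) \frac{1}{1390} = \left(\frac{4}{3} + \frac{-5 + \frac{2}{3}}{3}\right) \frac{1}{1390} = \left(\frac{4}{3} + \frac{1}{3} \left(- \frac{13}{3}\right)\right) \frac{1}{1390} = \left(\frac{4}{3} - \frac{13}{9}\right) \frac{1}{1390} = \left(- \frac{1}{9}\right) \frac{1}{1390} = - \frac{1}{12510}$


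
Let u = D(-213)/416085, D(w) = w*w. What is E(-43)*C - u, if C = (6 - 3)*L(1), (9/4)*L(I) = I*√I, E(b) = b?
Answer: -23900909/416085 ≈ -57.442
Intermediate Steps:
L(I) = 4*I^(3/2)/9 (L(I) = 4*(I*√I)/9 = 4*I^(3/2)/9)
C = 4/3 (C = (6 - 3)*(4*1^(3/2)/9) = 3*((4/9)*1) = 3*(4/9) = 4/3 ≈ 1.3333)
D(w) = w²
u = 15123/138695 (u = (-213)²/416085 = 45369*(1/416085) = 15123/138695 ≈ 0.10904)
E(-43)*C - u = -43*4/3 - 1*15123/138695 = -172/3 - 15123/138695 = -23900909/416085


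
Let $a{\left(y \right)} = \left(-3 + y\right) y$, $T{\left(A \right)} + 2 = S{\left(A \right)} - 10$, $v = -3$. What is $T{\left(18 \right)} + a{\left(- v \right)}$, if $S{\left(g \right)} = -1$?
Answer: $-13$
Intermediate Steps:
$T{\left(A \right)} = -13$ ($T{\left(A \right)} = -2 - 11 = -13$)
$a{\left(y \right)} = y \left(-3 + y\right)$
$T{\left(18 \right)} + a{\left(- v \right)} = -13 + \left(-1\right) \left(-3\right) \left(-3 - -3\right) = -13 + 3 \left(-3 + 3\right) = -13 + 3 \cdot 0 = -13 + 0 = -13$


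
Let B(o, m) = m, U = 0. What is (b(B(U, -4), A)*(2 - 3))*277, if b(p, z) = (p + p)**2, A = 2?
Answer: -17728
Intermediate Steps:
b(p, z) = 4*p**2 (b(p, z) = (2*p)**2 = 4*p**2)
(b(B(U, -4), A)*(2 - 3))*277 = ((4*(-4)**2)*(2 - 3))*277 = ((4*16)*(-1))*277 = (64*(-1))*277 = -64*277 = -17728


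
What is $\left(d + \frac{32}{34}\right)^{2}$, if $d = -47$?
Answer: $\frac{613089}{289} \approx 2121.4$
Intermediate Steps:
$\left(d + \frac{32}{34}\right)^{2} = \left(-47 + \frac{32}{34}\right)^{2} = \left(-47 + 32 \cdot \frac{1}{34}\right)^{2} = \left(-47 + \frac{16}{17}\right)^{2} = \left(- \frac{783}{17}\right)^{2} = \frac{613089}{289}$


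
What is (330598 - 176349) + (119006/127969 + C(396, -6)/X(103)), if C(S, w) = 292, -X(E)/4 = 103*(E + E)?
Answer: 418826533309829/2715246242 ≈ 1.5425e+5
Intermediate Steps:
X(E) = -824*E (X(E) = -412*(E + E) = -412*2*E = -824*E)
(330598 - 176349) + (119006/127969 + C(396, -6)/X(103)) = (330598 - 176349) + (119006/127969 + 292/((-824*103))) = 154249 + (119006*(1/127969) + 292/(-84872)) = 154249 + (119006/127969 + 292*(-1/84872)) = 154249 + (119006/127969 - 73/21218) = 154249 + 2515727571/2715246242 = 418826533309829/2715246242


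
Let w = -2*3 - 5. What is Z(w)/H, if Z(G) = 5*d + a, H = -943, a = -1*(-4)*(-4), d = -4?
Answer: 36/943 ≈ 0.038176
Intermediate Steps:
a = -16 (a = 4*(-4) = -16)
w = -11 (w = -6 - 5 = -11)
Z(G) = -36 (Z(G) = 5*(-4) - 16 = -20 - 16 = -36)
Z(w)/H = -36/(-943) = -36*(-1/943) = 36/943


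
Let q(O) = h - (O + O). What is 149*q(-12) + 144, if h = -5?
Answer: 2975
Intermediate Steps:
q(O) = -5 - 2*O (q(O) = -5 - (O + O) = -5 - 2*O)
149*q(-12) + 144 = 149*(-5 - 2*(-12)) + 144 = 149*(-5 + 24) + 144 = 149*19 + 144 = 2831 + 144 = 2975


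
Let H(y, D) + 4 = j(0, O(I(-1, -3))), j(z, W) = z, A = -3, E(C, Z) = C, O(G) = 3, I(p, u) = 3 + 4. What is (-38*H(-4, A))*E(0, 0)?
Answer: 0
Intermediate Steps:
I(p, u) = 7
H(y, D) = -4 (H(y, D) = -4 + 0 = -4)
(-38*H(-4, A))*E(0, 0) = -38*(-4)*0 = 152*0 = 0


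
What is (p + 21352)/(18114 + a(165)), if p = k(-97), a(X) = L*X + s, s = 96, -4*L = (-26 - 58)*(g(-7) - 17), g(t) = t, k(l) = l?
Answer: -1417/4330 ≈ -0.32725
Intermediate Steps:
L = -504 (L = -(-26 - 58)*(-7 - 17)/4 = -(-21)*(-24) = -¼*2016 = -504)
a(X) = 96 - 504*X (a(X) = -504*X + 96 = 96 - 504*X)
p = -97
(p + 21352)/(18114 + a(165)) = (-97 + 21352)/(18114 + (96 - 504*165)) = 21255/(18114 + (96 - 83160)) = 21255/(18114 - 83064) = 21255/(-64950) = 21255*(-1/64950) = -1417/4330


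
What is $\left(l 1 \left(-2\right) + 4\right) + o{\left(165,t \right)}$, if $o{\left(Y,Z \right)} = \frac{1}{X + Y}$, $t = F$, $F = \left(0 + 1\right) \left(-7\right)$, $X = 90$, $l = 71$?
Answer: $- \frac{35189}{255} \approx -138.0$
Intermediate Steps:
$F = -7$ ($F = 1 \left(-7\right) = -7$)
$t = -7$
$o{\left(Y,Z \right)} = \frac{1}{90 + Y}$
$\left(l 1 \left(-2\right) + 4\right) + o{\left(165,t \right)} = \left(71 \cdot 1 \left(-2\right) + 4\right) + \frac{1}{90 + 165} = \left(71 \left(-2\right) + 4\right) + \frac{1}{255} = \left(-142 + 4\right) + \frac{1}{255} = -138 + \frac{1}{255} = - \frac{35189}{255}$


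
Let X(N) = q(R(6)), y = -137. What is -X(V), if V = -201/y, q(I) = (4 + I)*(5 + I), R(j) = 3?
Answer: -56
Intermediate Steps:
V = 201/137 (V = -201/(-137) = -201*(-1/137) = 201/137 ≈ 1.4672)
X(N) = 56 (X(N) = 20 + 3**2 + 9*3 = 20 + 9 + 27 = 56)
-X(V) = -1*56 = -56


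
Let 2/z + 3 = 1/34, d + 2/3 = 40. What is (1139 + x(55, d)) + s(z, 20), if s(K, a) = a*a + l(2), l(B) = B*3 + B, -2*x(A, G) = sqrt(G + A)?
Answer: 1547 - sqrt(849)/6 ≈ 1542.1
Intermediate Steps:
d = 118/3 (d = -2/3 + 40 = 118/3 ≈ 39.333)
x(A, G) = -sqrt(A + G)/2 (x(A, G) = -sqrt(G + A)/2 = -sqrt(A + G)/2)
l(B) = 4*B (l(B) = 3*B + B = 4*B)
z = -68/101 (z = 2/(-3 + 1/34) = 2/(-101/34) = 2*(-34/101) = -68/101 ≈ -0.67327)
s(K, a) = 8 + a**2 (s(K, a) = a*a + 4*2 = a**2 + 8 = 8 + a**2)
(1139 + x(55, d)) + s(z, 20) = (1139 - sqrt(55 + 118/3)/2) + (8 + 20**2) = (1139 - sqrt(849)/6) + (8 + 400) = (1139 - sqrt(849)/6) + 408 = 1547 - sqrt(849)/6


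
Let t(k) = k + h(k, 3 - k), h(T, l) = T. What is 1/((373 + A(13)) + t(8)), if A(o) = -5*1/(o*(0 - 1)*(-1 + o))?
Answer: 156/60689 ≈ 0.0025705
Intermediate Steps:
t(k) = 2*k (t(k) = k + k = 2*k)
A(o) = 5/(o*(-1 + o)) (A(o) = -5*(-1/(o*(-1 + o))) = -(-5)/(o*(-1 + o)) = 5/(o*(-1 + o)))
1/((373 + A(13)) + t(8)) = 1/((373 + 5/(13*(-1 + 13))) + 2*8) = 1/((373 + 5*(1/13)/12) + 16) = 1/((373 + 5*(1/13)*(1/12)) + 16) = 1/((373 + 5/156) + 16) = 1/(58193/156 + 16) = 1/(60689/156) = 156/60689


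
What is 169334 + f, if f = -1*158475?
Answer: 10859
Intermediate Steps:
f = -158475
169334 + f = 169334 - 158475 = 10859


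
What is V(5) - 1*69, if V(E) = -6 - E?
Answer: -80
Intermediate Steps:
V(5) - 1*69 = (-6 - 1*5) - 1*69 = (-6 - 5) - 69 = -11 - 69 = -80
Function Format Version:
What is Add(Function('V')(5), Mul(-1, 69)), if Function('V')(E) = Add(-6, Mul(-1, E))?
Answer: -80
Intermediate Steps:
Add(Function('V')(5), Mul(-1, 69)) = Add(Add(-6, Mul(-1, 5)), Mul(-1, 69)) = Add(Add(-6, -5), -69) = Add(-11, -69) = -80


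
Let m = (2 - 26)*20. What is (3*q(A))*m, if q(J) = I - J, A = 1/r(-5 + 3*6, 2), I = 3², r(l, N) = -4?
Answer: -13320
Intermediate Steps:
I = 9
A = -¼ (A = 1/(-4) = -¼ ≈ -0.25000)
q(J) = 9 - J
m = -480 (m = -24*20 = -480)
(3*q(A))*m = (3*(9 - 1*(-¼)))*(-480) = (3*(9 + ¼))*(-480) = (3*(37/4))*(-480) = (111/4)*(-480) = -13320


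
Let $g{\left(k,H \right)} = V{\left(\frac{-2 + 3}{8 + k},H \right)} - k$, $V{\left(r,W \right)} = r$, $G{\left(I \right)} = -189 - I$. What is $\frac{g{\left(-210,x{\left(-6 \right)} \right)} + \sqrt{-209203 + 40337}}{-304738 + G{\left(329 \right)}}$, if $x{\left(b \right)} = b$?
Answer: $- \frac{42419}{61661712} - \frac{i \sqrt{168866}}{305256} \approx -0.00068793 - 0.0013462 i$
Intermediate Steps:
$g{\left(k,H \right)} = \frac{1}{8 + k} - k$ ($g{\left(k,H \right)} = \frac{-2 + 3}{8 + k} - k = 1 \frac{1}{8 + k} - k = \frac{1}{8 + k} - k$)
$\frac{g{\left(-210,x{\left(-6 \right)} \right)} + \sqrt{-209203 + 40337}}{-304738 + G{\left(329 \right)}} = \frac{\frac{1 - - 210 \left(8 - 210\right)}{8 - 210} + \sqrt{-209203 + 40337}}{-304738 - 518} = \frac{\frac{1 - \left(-210\right) \left(-202\right)}{-202} + \sqrt{-168866}}{-304738 - 518} = \frac{- \frac{1 - 42420}{202} + i \sqrt{168866}}{-304738 - 518} = \frac{\left(- \frac{1}{202}\right) \left(-42419\right) + i \sqrt{168866}}{-305256} = \left(\frac{42419}{202} + i \sqrt{168866}\right) \left(- \frac{1}{305256}\right) = - \frac{42419}{61661712} - \frac{i \sqrt{168866}}{305256}$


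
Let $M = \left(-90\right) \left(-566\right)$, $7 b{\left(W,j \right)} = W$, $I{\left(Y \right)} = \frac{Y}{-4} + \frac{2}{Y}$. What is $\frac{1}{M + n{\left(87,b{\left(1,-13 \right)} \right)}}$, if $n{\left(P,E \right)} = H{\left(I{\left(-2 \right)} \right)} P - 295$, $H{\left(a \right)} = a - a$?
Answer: $\frac{1}{50645} \approx 1.9745 \cdot 10^{-5}$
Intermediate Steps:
$I{\left(Y \right)} = \frac{2}{Y} - \frac{Y}{4}$ ($I{\left(Y \right)} = Y \left(- \frac{1}{4}\right) + \frac{2}{Y} = - \frac{Y}{4} + \frac{2}{Y} = \frac{2}{Y} - \frac{Y}{4}$)
$b{\left(W,j \right)} = \frac{W}{7}$
$H{\left(a \right)} = 0$
$M = 50940$
$n{\left(P,E \right)} = -295$ ($n{\left(P,E \right)} = 0 P - 295 = 0 - 295 = -295$)
$\frac{1}{M + n{\left(87,b{\left(1,-13 \right)} \right)}} = \frac{1}{50940 - 295} = \frac{1}{50645}$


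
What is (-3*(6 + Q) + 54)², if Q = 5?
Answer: 441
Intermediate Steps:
(-3*(6 + Q) + 54)² = (-3*(6 + 5) + 54)² = (-3*11 + 54)² = (-33 + 54)² = 21² = 441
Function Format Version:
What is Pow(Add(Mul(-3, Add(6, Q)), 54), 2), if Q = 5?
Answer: 441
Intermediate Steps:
Pow(Add(Mul(-3, Add(6, Q)), 54), 2) = Pow(Add(Mul(-3, Add(6, 5)), 54), 2) = Pow(Add(Mul(-3, 11), 54), 2) = Pow(Add(-33, 54), 2) = Pow(21, 2) = 441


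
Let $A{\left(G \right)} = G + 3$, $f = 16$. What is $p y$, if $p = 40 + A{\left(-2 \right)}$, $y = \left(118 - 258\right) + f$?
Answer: $-5084$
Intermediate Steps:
$A{\left(G \right)} = 3 + G$
$y = -124$ ($y = \left(118 - 258\right) + 16 = -140 + 16 = -124$)
$p = 41$ ($p = 40 + \left(3 - 2\right) = 40 + 1 = 41$)
$p y = 41 \left(-124\right) = -5084$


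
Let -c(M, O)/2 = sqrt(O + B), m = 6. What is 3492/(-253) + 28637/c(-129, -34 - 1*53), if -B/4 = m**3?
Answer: -3492/253 + 28637*I*sqrt(951)/1902 ≈ -13.802 + 464.31*I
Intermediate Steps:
B = -864 (B = -4*6**3 = -4*216 = -864)
c(M, O) = -2*sqrt(-864 + O) (c(M, O) = -2*sqrt(O - 864) = -2*sqrt(-864 + O))
3492/(-253) + 28637/c(-129, -34 - 1*53) = 3492/(-253) + 28637/((-2*sqrt(-864 + (-34 - 1*53)))) = 3492*(-1/253) + 28637/((-2*sqrt(-864 + (-34 - 53)))) = -3492/253 + 28637/((-2*sqrt(-864 - 87))) = -3492/253 + 28637/((-2*I*sqrt(951))) = -3492/253 + 28637*(I*sqrt(951)/1902) = -3492/253 + 28637*I*sqrt(951)/1902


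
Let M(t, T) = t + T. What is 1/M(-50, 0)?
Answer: -1/50 ≈ -0.020000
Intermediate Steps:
M(t, T) = T + t
1/M(-50, 0) = 1/(0 - 50) = 1/(-50) = -1/50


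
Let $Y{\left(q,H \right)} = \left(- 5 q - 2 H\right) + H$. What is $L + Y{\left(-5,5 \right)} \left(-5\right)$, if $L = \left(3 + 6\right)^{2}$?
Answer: $-19$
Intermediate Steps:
$Y{\left(q,H \right)} = - H - 5 q$
$L = 81$ ($L = 9^{2} = 81$)
$L + Y{\left(-5,5 \right)} \left(-5\right) = 81 + \left(\left(-1\right) 5 - -25\right) \left(-5\right) = 81 + \left(-5 + 25\right) \left(-5\right) = 81 + 20 \left(-5\right) = 81 - 100 = -19$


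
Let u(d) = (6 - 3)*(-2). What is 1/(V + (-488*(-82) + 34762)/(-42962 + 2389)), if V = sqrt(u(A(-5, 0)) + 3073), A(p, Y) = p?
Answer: 3033967794/5043206515759 + 1646168329*sqrt(3067)/5043206515759 ≈ 0.018679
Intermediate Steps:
u(d) = -6 (u(d) = 3*(-2) = -6)
V = sqrt(3067) (V = sqrt(-6 + 3073) = sqrt(3067) ≈ 55.380)
1/(V + (-488*(-82) + 34762)/(-42962 + 2389)) = 1/(sqrt(3067) + (-488*(-82) + 34762)/(-42962 + 2389)) = 1/(sqrt(3067) + (40016 + 34762)/(-40573)) = 1/(sqrt(3067) + 74778*(-1/40573)) = 1/(sqrt(3067) - 74778/40573) = 1/(-74778/40573 + sqrt(3067))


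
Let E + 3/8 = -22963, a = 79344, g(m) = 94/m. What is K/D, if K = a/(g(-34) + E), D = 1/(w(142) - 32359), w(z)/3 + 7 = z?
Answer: 344808711936/3123395 ≈ 1.1040e+5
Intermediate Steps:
w(z) = -21 + 3*z
E = -183707/8 (E = -3/8 - 22963 = -183707/8 ≈ -22963.)
D = -1/31954 (D = 1/((-21 + 3*142) - 32359) = 1/((-21 + 426) - 32359) = 1/(405 - 32359) = 1/(-31954) = -1/31954 ≈ -3.1295e-5)
K = -10790784/3123395 (K = 79344/(94/(-34) - 183707/8) = 79344/(94*(-1/34) - 183707/8) = 79344/(-47/17 - 183707/8) = 79344/(-3123395/136) = 79344*(-136/3123395) = -10790784/3123395 ≈ -3.4548)
K/D = -10790784/(3123395*(-1/31954)) = -10790784/3123395*(-31954) = 344808711936/3123395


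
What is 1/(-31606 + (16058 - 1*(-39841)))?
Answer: 1/24293 ≈ 4.1164e-5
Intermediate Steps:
1/(-31606 + (16058 - 1*(-39841))) = 1/(-31606 + (16058 + 39841)) = 1/(-31606 + 55899) = 1/24293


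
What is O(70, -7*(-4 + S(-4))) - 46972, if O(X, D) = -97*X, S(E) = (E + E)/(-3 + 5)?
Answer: -53762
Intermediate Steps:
S(E) = E (S(E) = (2*E)/2 = (2*E)*(½) = E)
O(70, -7*(-4 + S(-4))) - 46972 = -97*70 - 46972 = -6790 - 46972 = -53762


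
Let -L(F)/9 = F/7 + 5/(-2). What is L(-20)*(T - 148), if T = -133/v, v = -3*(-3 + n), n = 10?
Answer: -95625/14 ≈ -6830.4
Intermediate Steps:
v = -21 (v = -3*(-3 + 10) = -3*7 = -21)
T = 19/3 (T = -133/(-21) = -133*(-1/21) = 19/3 ≈ 6.3333)
L(F) = 45/2 - 9*F/7 (L(F) = -9*(F/7 + 5/(-2)) = -9*(F*(⅐) + 5*(-½)) = -9*(F/7 - 5/2) = -9*(-5/2 + F/7) = 45/2 - 9*F/7)
L(-20)*(T - 148) = (45/2 - 9/7*(-20))*(19/3 - 148) = (45/2 + 180/7)*(-425/3) = (675/14)*(-425/3) = -95625/14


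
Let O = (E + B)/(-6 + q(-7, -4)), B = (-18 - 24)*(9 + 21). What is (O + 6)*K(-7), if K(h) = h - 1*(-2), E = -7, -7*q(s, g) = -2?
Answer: -9109/8 ≈ -1138.6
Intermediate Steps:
B = -1260 (B = -42*30 = -1260)
q(s, g) = 2/7 (q(s, g) = -⅐*(-2) = 2/7)
O = 8869/40 (O = (-7 - 1260)/(-6 + 2/7) = -1267/(-40/7) = -1267*(-7/40) = 8869/40 ≈ 221.73)
K(h) = 2 + h (K(h) = h + 2 = 2 + h)
(O + 6)*K(-7) = (8869/40 + 6)*(2 - 7) = (9109/40)*(-5) = -9109/8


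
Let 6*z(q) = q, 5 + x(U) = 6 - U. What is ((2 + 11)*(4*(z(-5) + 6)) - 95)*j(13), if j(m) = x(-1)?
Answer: 1042/3 ≈ 347.33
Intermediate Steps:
x(U) = 1 - U (x(U) = -5 + (6 - U) = 1 - U)
z(q) = q/6
j(m) = 2 (j(m) = 1 - 1*(-1) = 1 + 1 = 2)
((2 + 11)*(4*(z(-5) + 6)) - 95)*j(13) = ((2 + 11)*(4*((1/6)*(-5) + 6)) - 95)*2 = (13*(4*(-5/6 + 6)) - 95)*2 = (13*(4*(31/6)) - 95)*2 = (13*(62/3) - 95)*2 = (806/3 - 95)*2 = (521/3)*2 = 1042/3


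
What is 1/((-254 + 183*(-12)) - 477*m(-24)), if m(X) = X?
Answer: 1/8998 ≈ 0.00011114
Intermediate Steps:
1/((-254 + 183*(-12)) - 477*m(-24)) = 1/((-254 + 183*(-12)) - 477*(-24)) = 1/((-254 - 2196) - 1*(-11448)) = 1/(-2450 + 11448) = 1/8998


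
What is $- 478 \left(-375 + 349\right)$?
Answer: $12428$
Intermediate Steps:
$- 478 \left(-375 + 349\right) = \left(-478\right) \left(-26\right) = 12428$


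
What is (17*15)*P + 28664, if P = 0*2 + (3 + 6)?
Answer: 30959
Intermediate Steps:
P = 9 (P = 0 + 9 = 9)
(17*15)*P + 28664 = (17*15)*9 + 28664 = 255*9 + 28664 = 2295 + 28664 = 30959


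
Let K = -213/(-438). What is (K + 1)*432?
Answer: 46872/73 ≈ 642.08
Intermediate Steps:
K = 71/146 (K = -213*(-1/438) = 71/146 ≈ 0.48630)
(K + 1)*432 = (71/146 + 1)*432 = (217/146)*432 = 46872/73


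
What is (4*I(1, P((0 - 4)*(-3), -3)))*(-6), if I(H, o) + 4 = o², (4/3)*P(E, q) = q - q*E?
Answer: -29211/2 ≈ -14606.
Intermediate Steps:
P(E, q) = 3*q/4 - 3*E*q/4 (P(E, q) = 3*(q - q*E)/4 = 3*(q - E*q)/4 = 3*q/4 - 3*E*q/4)
I(H, o) = -4 + o²
(4*I(1, P((0 - 4)*(-3), -3)))*(-6) = (4*(-4 + ((¾)*(-3)*(1 - (0 - 4)*(-3)))²))*(-6) = (4*(-4 + ((¾)*(-3)*(1 - (-4)*(-3)))²))*(-6) = (4*(-4 + ((¾)*(-3)*(1 - 1*12))²))*(-6) = (4*(-4 + ((¾)*(-3)*(1 - 12))²))*(-6) = (4*(-4 + ((¾)*(-3)*(-11))²))*(-6) = (4*(-4 + (99/4)²))*(-6) = (4*(-4 + 9801/16))*(-6) = (4*(9737/16))*(-6) = (9737/4)*(-6) = -29211/2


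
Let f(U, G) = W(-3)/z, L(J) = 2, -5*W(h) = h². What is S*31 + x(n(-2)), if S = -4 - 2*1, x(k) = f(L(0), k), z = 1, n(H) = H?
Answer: -939/5 ≈ -187.80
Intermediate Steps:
W(h) = -h²/5
f(U, G) = -9/5 (f(U, G) = -⅕*(-3)²/1 = -⅕*9*1 = -9/5*1 = -9/5)
x(k) = -9/5
S = -6 (S = -4 - 2 = -6)
S*31 + x(n(-2)) = -6*31 - 9/5 = -186 - 9/5 = -939/5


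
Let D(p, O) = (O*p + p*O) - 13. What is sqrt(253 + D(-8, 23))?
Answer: 8*I*sqrt(2) ≈ 11.314*I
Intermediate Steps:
D(p, O) = -13 + 2*O*p (D(p, O) = (O*p + O*p) - 13 = 2*O*p - 13 = -13 + 2*O*p)
sqrt(253 + D(-8, 23)) = sqrt(253 + (-13 + 2*23*(-8))) = sqrt(253 + (-13 - 368)) = sqrt(253 - 381) = sqrt(-128) = 8*I*sqrt(2)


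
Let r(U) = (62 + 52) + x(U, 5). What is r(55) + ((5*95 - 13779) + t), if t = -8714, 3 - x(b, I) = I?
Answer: -21906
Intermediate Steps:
x(b, I) = 3 - I
r(U) = 112 (r(U) = (62 + 52) + (3 - 1*5) = 114 + (3 - 5) = 114 - 2 = 112)
r(55) + ((5*95 - 13779) + t) = 112 + ((5*95 - 13779) - 8714) = 112 + ((475 - 13779) - 8714) = 112 + (-13304 - 8714) = 112 - 22018 = -21906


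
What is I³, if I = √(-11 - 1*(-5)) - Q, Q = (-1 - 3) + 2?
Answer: (2 + I*√6)³ ≈ -28.0 + 14.697*I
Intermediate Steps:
Q = -2 (Q = -4 + 2 = -2)
I = 2 + I*√6 (I = √(-11 - 1*(-5)) - 1*(-2) = √(-11 + 5) + 2 = √(-6) + 2 = I*√6 + 2 = 2 + I*√6 ≈ 2.0 + 2.4495*I)
I³ = (2 + I*√6)³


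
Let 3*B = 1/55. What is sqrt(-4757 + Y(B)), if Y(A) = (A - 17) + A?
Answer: 2*I*sqrt(32492955)/165 ≈ 69.094*I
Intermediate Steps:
B = 1/165 (B = (1/3)/55 = (1/3)*(1/55) = 1/165 ≈ 0.0060606)
Y(A) = -17 + 2*A (Y(A) = (-17 + A) + A = -17 + 2*A)
sqrt(-4757 + Y(B)) = sqrt(-4757 + (-17 + 2*(1/165))) = sqrt(-4757 + (-17 + 2/165)) = sqrt(-4757 - 2803/165) = sqrt(-787708/165) = 2*I*sqrt(32492955)/165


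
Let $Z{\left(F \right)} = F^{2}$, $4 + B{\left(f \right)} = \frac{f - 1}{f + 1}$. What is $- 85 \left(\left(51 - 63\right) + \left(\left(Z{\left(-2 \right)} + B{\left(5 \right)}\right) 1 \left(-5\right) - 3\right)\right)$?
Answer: $\frac{4675}{3} \approx 1558.3$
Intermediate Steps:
$B{\left(f \right)} = -4 + \frac{-1 + f}{1 + f}$ ($B{\left(f \right)} = -4 + \frac{f - 1}{f + 1} = -4 + \frac{-1 + f}{1 + f}$)
$- 85 \left(\left(51 - 63\right) + \left(\left(Z{\left(-2 \right)} + B{\left(5 \right)}\right) 1 \left(-5\right) - 3\right)\right) = - 85 \left(\left(51 - 63\right) + \left(\left(\left(-2\right)^{2} + \frac{-5 - 15}{1 + 5}\right) 1 \left(-5\right) - 3\right)\right) = - 85 \left(-12 + \left(\left(4 + \frac{-5 - 15}{6}\right) 1 \left(-5\right) - 3\right)\right) = - 85 \left(-12 + \left(\left(4 + \frac{1}{6} \left(-20\right)\right) 1 \left(-5\right) - 3\right)\right) = - 85 \left(-12 + \left(\left(4 - \frac{10}{3}\right) 1 \left(-5\right) - 3\right)\right) = - 85 \left(-12 + \left(\frac{2}{3} \cdot 1 \left(-5\right) - 3\right)\right) = - 85 \left(-12 + \left(\frac{2}{3} \left(-5\right) - 3\right)\right) = - 85 \left(-12 - \frac{19}{3}\right) = \left(-85\right) \left(- \frac{55}{3}\right) = \frac{4675}{3}$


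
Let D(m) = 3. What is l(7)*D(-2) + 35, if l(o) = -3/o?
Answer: 236/7 ≈ 33.714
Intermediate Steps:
l(7)*D(-2) + 35 = -3/7*3 + 35 = -9/7 + 35 = 236/7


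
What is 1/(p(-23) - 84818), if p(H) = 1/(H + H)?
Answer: -46/3901629 ≈ -1.1790e-5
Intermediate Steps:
p(H) = 1/(2*H)
1/(p(-23) - 84818) = 1/((½)/(-23) - 84818) = 1/((½)*(-1/23) - 84818) = 1/(-1/46 - 84818) = 1/(-3901629/46) = -46/3901629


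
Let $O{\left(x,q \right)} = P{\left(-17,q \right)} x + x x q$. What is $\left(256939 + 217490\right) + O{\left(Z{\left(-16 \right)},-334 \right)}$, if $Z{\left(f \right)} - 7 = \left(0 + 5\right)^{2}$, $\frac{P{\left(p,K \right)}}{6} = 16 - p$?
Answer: $138749$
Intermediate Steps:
$P{\left(p,K \right)} = 96 - 6 p$ ($P{\left(p,K \right)} = 6 \left(16 - p\right) = 96 - 6 p$)
$Z{\left(f \right)} = 32$ ($Z{\left(f \right)} = 7 + \left(0 + 5\right)^{2} = 7 + 5^{2} = 7 + 25 = 32$)
$O{\left(x,q \right)} = 198 x + q x^{2}$ ($O{\left(x,q \right)} = \left(96 - -102\right) x + x x q = \left(96 + 102\right) x + x^{2} q = 198 x + q x^{2}$)
$\left(256939 + 217490\right) + O{\left(Z{\left(-16 \right)},-334 \right)} = \left(256939 + 217490\right) + 32 \left(198 - 10688\right) = 474429 + 32 \left(198 - 10688\right) = 474429 + 32 \left(-10490\right) = 474429 - 335680 = 138749$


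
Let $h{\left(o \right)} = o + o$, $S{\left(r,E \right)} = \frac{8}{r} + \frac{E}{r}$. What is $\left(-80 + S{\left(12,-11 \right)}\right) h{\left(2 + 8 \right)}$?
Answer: $-1605$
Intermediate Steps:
$h{\left(o \right)} = 2 o$
$\left(-80 + S{\left(12,-11 \right)}\right) h{\left(2 + 8 \right)} = \left(-80 + \frac{8 - 11}{12}\right) 2 \left(2 + 8\right) = \left(-80 + \frac{1}{12} \left(-3\right)\right) 2 \cdot 10 = \left(-80 - \frac{1}{4}\right) 20 = \left(- \frac{321}{4}\right) 20 = -1605$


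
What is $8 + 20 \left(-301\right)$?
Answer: $-6012$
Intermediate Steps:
$8 + 20 \left(-301\right) = 8 - 6020 = -6012$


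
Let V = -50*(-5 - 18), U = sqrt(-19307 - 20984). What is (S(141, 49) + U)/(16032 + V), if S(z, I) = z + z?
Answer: 141/8591 + I*sqrt(40291)/17182 ≈ 0.016413 + 0.011682*I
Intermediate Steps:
U = I*sqrt(40291) (U = sqrt(-40291) = I*sqrt(40291) ≈ 200.73*I)
V = 1150 (V = -50*(-23) = 1150)
S(z, I) = 2*z
(S(141, 49) + U)/(16032 + V) = (2*141 + I*sqrt(40291))/(16032 + 1150) = (282 + I*sqrt(40291))/17182 = (282 + I*sqrt(40291))*(1/17182) = 141/8591 + I*sqrt(40291)/17182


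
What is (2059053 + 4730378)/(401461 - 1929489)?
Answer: -6789431/1528028 ≈ -4.4433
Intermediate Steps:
(2059053 + 4730378)/(401461 - 1929489) = 6789431/(-1528028) = 6789431*(-1/1528028) = -6789431/1528028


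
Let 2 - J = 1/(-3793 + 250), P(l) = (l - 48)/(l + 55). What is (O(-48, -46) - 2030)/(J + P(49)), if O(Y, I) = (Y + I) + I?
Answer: -799584240/740591 ≈ -1079.7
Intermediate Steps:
O(Y, I) = Y + 2*I (O(Y, I) = (I + Y) + I = Y + 2*I)
P(l) = (-48 + l)/(55 + l)
J = 7087/3543 (J = 2 - 1/(-3793 + 250) = 2 - 1/(-3543) = 2 - 1*(-1/3543) = 2 + 1/3543 = 7087/3543 ≈ 2.0003)
(O(-48, -46) - 2030)/(J + P(49)) = ((-48 + 2*(-46)) - 2030)/(7087/3543 + (-48 + 49)/(55 + 49)) = ((-48 - 92) - 2030)/(7087/3543 + 1/104) = (-140 - 2030)/(7087/3543 + (1/104)*1) = -2170/(7087/3543 + 1/104) = -2170/740591/368472 = -2170*368472/740591 = -799584240/740591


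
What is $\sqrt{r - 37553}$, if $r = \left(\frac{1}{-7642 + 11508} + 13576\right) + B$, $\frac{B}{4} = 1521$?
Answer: $\frac{i \sqrt{267427986842}}{3866} \approx 133.76 i$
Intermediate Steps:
$B = 6084$ ($B = 4 \cdot 1521 = 6084$)
$r = \frac{76005561}{3866}$ ($r = \left(\frac{1}{-7642 + 11508} + 13576\right) + 6084 = \left(\frac{1}{3866} + 13576\right) + 6084 = \frac{52484817}{3866} + 6084 = \frac{76005561}{3866} \approx 19660.0$)
$\sqrt{r - 37553} = \sqrt{\frac{76005561}{3866} - 37553} = \sqrt{- \frac{69174337}{3866}} = \frac{i \sqrt{267427986842}}{3866}$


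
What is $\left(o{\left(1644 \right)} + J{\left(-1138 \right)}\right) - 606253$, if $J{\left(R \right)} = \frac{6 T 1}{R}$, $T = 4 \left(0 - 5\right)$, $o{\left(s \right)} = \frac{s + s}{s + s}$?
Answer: $- \frac{344957328}{569} \approx -6.0625 \cdot 10^{5}$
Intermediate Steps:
$o{\left(s \right)} = 1$ ($o{\left(s \right)} = \frac{2 s}{2 s} = 2 s \frac{1}{2 s} = 1$)
$T = -20$ ($T = 4 \left(-5\right) = -20$)
$J{\left(R \right)} = - \frac{120}{R}$ ($J{\left(R \right)} = \frac{6 \left(-20\right) 1}{R} = \frac{\left(-120\right) 1}{R} = - \frac{120}{R}$)
$\left(o{\left(1644 \right)} + J{\left(-1138 \right)}\right) - 606253 = \left(1 - \frac{120}{-1138}\right) - 606253 = \left(1 - - \frac{60}{569}\right) - 606253 = \left(1 + \frac{60}{569}\right) - 606253 = \frac{629}{569} - 606253 = - \frac{344957328}{569}$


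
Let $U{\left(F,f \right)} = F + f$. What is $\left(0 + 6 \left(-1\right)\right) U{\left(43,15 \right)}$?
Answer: $-348$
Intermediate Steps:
$\left(0 + 6 \left(-1\right)\right) U{\left(43,15 \right)} = \left(0 + 6 \left(-1\right)\right) \left(43 + 15\right) = \left(0 - 6\right) 58 = \left(-6\right) 58 = -348$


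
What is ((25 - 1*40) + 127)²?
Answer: 12544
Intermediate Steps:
((25 - 1*40) + 127)² = ((25 - 40) + 127)² = (-15 + 127)² = 112² = 12544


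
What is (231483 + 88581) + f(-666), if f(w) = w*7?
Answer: 315402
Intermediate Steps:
f(w) = 7*w
(231483 + 88581) + f(-666) = (231483 + 88581) + 7*(-666) = 320064 - 4662 = 315402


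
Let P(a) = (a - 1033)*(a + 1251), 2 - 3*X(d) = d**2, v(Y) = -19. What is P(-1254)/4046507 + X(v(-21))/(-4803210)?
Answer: 100317167443/58308668662410 ≈ 0.0017205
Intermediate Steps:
X(d) = 2/3 - d**2/3
P(a) = (-1033 + a)*(1251 + a)
P(-1254)/4046507 + X(v(-21))/(-4803210) = (-1292283 + (-1254)**2 + 218*(-1254))/4046507 + (2/3 - 1/3*(-19)**2)/(-4803210) = (-1292283 + 1572516 - 273372)*(1/4046507) + (2/3 - 1/3*361)*(-1/4803210) = 6861*(1/4046507) + (2/3 - 361/3)*(-1/4803210) = 6861/4046507 - 359/3*(-1/4803210) = 6861/4046507 + 359/14409630 = 100317167443/58308668662410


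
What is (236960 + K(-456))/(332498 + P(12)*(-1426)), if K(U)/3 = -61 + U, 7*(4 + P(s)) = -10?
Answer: 1647863/2381674 ≈ 0.69189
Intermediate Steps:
P(s) = -38/7 (P(s) = -4 + (⅐)*(-10) = -4 - 10/7 = -38/7)
K(U) = -183 + 3*U (K(U) = 3*(-61 + U) = -183 + 3*U)
(236960 + K(-456))/(332498 + P(12)*(-1426)) = (236960 + (-183 + 3*(-456)))/(332498 - 38/7*(-1426)) = (236960 + (-183 - 1368))/(332498 + 54188/7) = (236960 - 1551)/(2381674/7) = 235409*(7/2381674) = 1647863/2381674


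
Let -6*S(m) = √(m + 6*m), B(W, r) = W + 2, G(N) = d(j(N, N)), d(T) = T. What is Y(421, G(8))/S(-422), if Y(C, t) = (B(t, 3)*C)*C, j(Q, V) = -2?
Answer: 0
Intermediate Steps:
G(N) = -2
B(W, r) = 2 + W
Y(C, t) = C²*(2 + t) (Y(C, t) = ((2 + t)*C)*C = (C*(2 + t))*C = C²*(2 + t))
S(m) = -√7*√m/6 (S(m) = -√(m + 6*m)/6 = -√7*√m/6)
Y(421, G(8))/S(-422) = (421²*(2 - 2))/((-√7*√(-422)/6)) = (177241*0)/((-√7*I*√422/6)) = 0/((-I*√2954/6)) = 0*(3*I*√2954/1477) = 0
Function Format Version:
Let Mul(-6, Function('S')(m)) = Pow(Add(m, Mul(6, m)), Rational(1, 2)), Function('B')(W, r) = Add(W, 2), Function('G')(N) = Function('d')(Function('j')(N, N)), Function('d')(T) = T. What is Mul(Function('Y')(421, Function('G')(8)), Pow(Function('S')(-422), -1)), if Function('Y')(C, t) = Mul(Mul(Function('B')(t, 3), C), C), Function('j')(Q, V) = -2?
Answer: 0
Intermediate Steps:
Function('G')(N) = -2
Function('B')(W, r) = Add(2, W)
Function('Y')(C, t) = Mul(Pow(C, 2), Add(2, t)) (Function('Y')(C, t) = Mul(Mul(Add(2, t), C), C) = Mul(Mul(C, Add(2, t)), C) = Mul(Pow(C, 2), Add(2, t)))
Function('S')(m) = Mul(Rational(-1, 6), Pow(7, Rational(1, 2)), Pow(m, Rational(1, 2))) (Function('S')(m) = Mul(Rational(-1, 6), Pow(Add(m, Mul(6, m)), Rational(1, 2))) = Mul(Rational(-1, 6), Pow(Mul(7, m), Rational(1, 2))) = Mul(Rational(-1, 6), Mul(Pow(7, Rational(1, 2)), Pow(m, Rational(1, 2)))) = Mul(Rational(-1, 6), Pow(7, Rational(1, 2)), Pow(m, Rational(1, 2))))
Mul(Function('Y')(421, Function('G')(8)), Pow(Function('S')(-422), -1)) = Mul(Mul(Pow(421, 2), Add(2, -2)), Pow(Mul(Rational(-1, 6), Pow(7, Rational(1, 2)), Pow(-422, Rational(1, 2))), -1)) = Mul(Mul(177241, 0), Pow(Mul(Rational(-1, 6), Pow(7, Rational(1, 2)), Mul(I, Pow(422, Rational(1, 2)))), -1)) = Mul(0, Pow(Mul(Rational(-1, 6), I, Pow(2954, Rational(1, 2))), -1)) = Mul(0, Mul(Rational(3, 1477), I, Pow(2954, Rational(1, 2)))) = 0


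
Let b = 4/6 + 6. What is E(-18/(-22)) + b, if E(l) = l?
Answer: 247/33 ≈ 7.4848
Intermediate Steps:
b = 20/3 (b = 4*(1/6) + 6 = 2/3 + 6 = 20/3 ≈ 6.6667)
E(-18/(-22)) + b = -18/(-22) + 20/3 = -18*(-1/22) + 20/3 = 9/11 + 20/3 = 247/33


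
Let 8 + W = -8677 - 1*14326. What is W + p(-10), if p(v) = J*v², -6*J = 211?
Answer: -79583/3 ≈ -26528.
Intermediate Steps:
J = -211/6 (J = -⅙*211 = -211/6 ≈ -35.167)
p(v) = -211*v²/6
W = -23011 (W = -8 + (-8677 - 1*14326) = -8 + (-8677 - 14326) = -8 - 23003 = -23011)
W + p(-10) = -23011 - 211/6*(-10)² = -23011 - 211/6*100 = -23011 - 10550/3 = -79583/3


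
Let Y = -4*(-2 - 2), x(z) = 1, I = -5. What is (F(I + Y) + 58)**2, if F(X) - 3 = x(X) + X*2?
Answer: 7056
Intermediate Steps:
Y = 16 (Y = -4*(-4) = 16)
F(X) = 4 + 2*X (F(X) = 3 + (1 + X*2) = 3 + (1 + 2*X) = 4 + 2*X)
(F(I + Y) + 58)**2 = ((4 + 2*(-5 + 16)) + 58)**2 = ((4 + 2*11) + 58)**2 = ((4 + 22) + 58)**2 = (26 + 58)**2 = 84**2 = 7056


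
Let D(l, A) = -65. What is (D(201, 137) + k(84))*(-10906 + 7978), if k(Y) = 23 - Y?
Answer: 368928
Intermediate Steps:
(D(201, 137) + k(84))*(-10906 + 7978) = (-65 + (23 - 1*84))*(-10906 + 7978) = (-65 + (23 - 84))*(-2928) = (-65 - 61)*(-2928) = -126*(-2928) = 368928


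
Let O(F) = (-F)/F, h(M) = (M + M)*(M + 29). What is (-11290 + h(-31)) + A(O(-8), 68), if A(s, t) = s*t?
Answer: -11234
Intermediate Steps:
h(M) = 2*M*(29 + M) (h(M) = (2*M)*(29 + M) = 2*M*(29 + M))
O(F) = -1
(-11290 + h(-31)) + A(O(-8), 68) = (-11290 + 2*(-31)*(29 - 31)) - 1*68 = (-11290 + 2*(-31)*(-2)) - 68 = (-11290 + 124) - 68 = -11166 - 68 = -11234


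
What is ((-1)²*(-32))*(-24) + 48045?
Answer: 48813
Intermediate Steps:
((-1)²*(-32))*(-24) + 48045 = (1*(-32))*(-24) + 48045 = -32*(-24) + 48045 = 768 + 48045 = 48813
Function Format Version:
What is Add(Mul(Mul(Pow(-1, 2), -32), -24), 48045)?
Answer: 48813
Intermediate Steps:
Add(Mul(Mul(Pow(-1, 2), -32), -24), 48045) = Add(Mul(Mul(1, -32), -24), 48045) = Add(Mul(-32, -24), 48045) = Add(768, 48045) = 48813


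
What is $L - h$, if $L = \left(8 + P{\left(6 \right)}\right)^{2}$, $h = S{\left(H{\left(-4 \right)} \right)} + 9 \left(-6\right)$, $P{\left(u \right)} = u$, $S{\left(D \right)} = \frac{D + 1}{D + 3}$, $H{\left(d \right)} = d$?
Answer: $247$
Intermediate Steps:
$S{\left(D \right)} = \frac{1 + D}{3 + D}$
$h = -51$ ($h = \frac{1 - 4}{3 - 4} + 9 \left(-6\right) = \frac{1}{-1} \left(-3\right) - 54 = \left(-1\right) \left(-3\right) - 54 = 3 - 54 = -51$)
$L = 196$ ($L = \left(8 + 6\right)^{2} = 14^{2} = 196$)
$L - h = 196 - -51 = 196 + 51 = 247$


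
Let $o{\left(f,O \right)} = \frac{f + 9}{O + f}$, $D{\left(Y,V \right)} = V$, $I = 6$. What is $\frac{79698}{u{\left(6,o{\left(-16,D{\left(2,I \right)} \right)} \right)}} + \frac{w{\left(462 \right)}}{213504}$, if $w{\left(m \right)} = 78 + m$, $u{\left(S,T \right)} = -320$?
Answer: $- \frac{22155819}{88960} \approx -249.05$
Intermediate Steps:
$o{\left(f,O \right)} = \frac{9 + f}{O + f}$
$\frac{79698}{u{\left(6,o{\left(-16,D{\left(2,I \right)} \right)} \right)}} + \frac{w{\left(462 \right)}}{213504} = \frac{79698}{-320} + \frac{78 + 462}{213504} = 79698 \left(- \frac{1}{320}\right) + 540 \cdot \frac{1}{213504} = - \frac{39849}{160} + \frac{45}{17792} = - \frac{22155819}{88960}$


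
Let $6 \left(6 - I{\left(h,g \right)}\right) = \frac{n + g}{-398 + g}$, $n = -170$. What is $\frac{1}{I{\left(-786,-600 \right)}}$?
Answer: $\frac{2994}{17579} \approx 0.17032$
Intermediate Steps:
$I{\left(h,g \right)} = 6 - \frac{-170 + g}{6 \left(-398 + g\right)}$ ($I{\left(h,g \right)} = 6 - \frac{\left(-170 + g\right) \frac{1}{-398 + g}}{6} = 6 - \frac{\frac{1}{-398 + g} \left(-170 + g\right)}{6} = 6 - \frac{-170 + g}{6 \left(-398 + g\right)}$)
$\frac{1}{I{\left(-786,-600 \right)}} = \frac{1}{\frac{1}{6} \frac{1}{-398 - 600} \left(-14158 + 35 \left(-600\right)\right)} = \frac{1}{\frac{1}{6} \frac{1}{-998} \left(-14158 - 21000\right)} = \frac{1}{\frac{1}{6} \left(- \frac{1}{998}\right) \left(-35158\right)} = \frac{1}{\frac{17579}{2994}} = \frac{2994}{17579}$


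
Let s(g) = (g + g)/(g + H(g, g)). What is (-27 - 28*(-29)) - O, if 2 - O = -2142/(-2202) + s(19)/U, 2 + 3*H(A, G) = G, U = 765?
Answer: 2714626303/3462645 ≈ 783.97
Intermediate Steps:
H(A, G) = -⅔ + G/3
s(g) = 2*g/(-⅔ + 4*g/3) (s(g) = (g + g)/(g + (-⅔ + g/3)) = (2*g)/(-⅔ + 4*g/3) = 2*g/(-⅔ + 4*g/3))
O = 3550022/3462645 (O = 2 - (-2142/(-2202) + (3*19/(-1 + 2*19))/765) = 2 - (-2142*(-1/2202) + (3*19/(-1 + 38))*(1/765)) = 2 - (357/367 + (3*19/37)*(1/765)) = 2 - (357/367 + (3*19*(1/37))*(1/765)) = 2 - (357/367 + (57/37)*(1/765)) = 2 - (357/367 + 19/9435) = 2 - 1*3375268/3462645 = 2 - 3375268/3462645 = 3550022/3462645 ≈ 1.0252)
(-27 - 28*(-29)) - O = (-27 - 28*(-29)) - 1*3550022/3462645 = (-27 + 812) - 3550022/3462645 = 785 - 3550022/3462645 = 2714626303/3462645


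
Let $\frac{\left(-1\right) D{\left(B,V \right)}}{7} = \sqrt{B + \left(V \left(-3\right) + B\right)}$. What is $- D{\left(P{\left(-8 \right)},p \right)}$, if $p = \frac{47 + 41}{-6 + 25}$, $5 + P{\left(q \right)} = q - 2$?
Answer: $\frac{7 i \sqrt{15846}}{19} \approx 46.377 i$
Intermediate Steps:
$P{\left(q \right)} = -7 + q$ ($P{\left(q \right)} = -5 + \left(q - 2\right) = -5 + \left(-2 + q\right) = -7 + q$)
$p = \frac{88}{19} \approx 4.6316$
$D{\left(B,V \right)} = - 7 \sqrt{- 3 V + 2 B}$ ($D{\left(B,V \right)} = - 7 \sqrt{B + \left(V \left(-3\right) + B\right)} = - 7 \sqrt{B + \left(- 3 V + B\right)} = - 7 \sqrt{B + \left(B - 3 V\right)} = - 7 \sqrt{- 3 V + 2 B}$)
$- D{\left(P{\left(-8 \right)},p \right)} = - \left(-7\right) \sqrt{\left(-3\right) \frac{88}{19} + 2 \left(-7 - 8\right)} = - \left(-7\right) \sqrt{- \frac{264}{19} + 2 \left(-15\right)} = - \left(-7\right) \sqrt{- \frac{264}{19} - 30} = - \left(-7\right) \sqrt{- \frac{834}{19}} = - \left(-7\right) \frac{i \sqrt{15846}}{19} = - \frac{\left(-7\right) i \sqrt{15846}}{19} = \frac{7 i \sqrt{15846}}{19}$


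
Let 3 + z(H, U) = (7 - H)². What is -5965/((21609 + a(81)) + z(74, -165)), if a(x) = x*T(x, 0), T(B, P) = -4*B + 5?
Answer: -5965/256 ≈ -23.301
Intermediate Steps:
T(B, P) = 5 - 4*B
a(x) = x*(5 - 4*x)
z(H, U) = -3 + (7 - H)²
-5965/((21609 + a(81)) + z(74, -165)) = -5965/((21609 + 81*(5 - 4*81)) + (-3 + (-7 + 74)²)) = -5965/((21609 + 81*(5 - 324)) + (-3 + 67²)) = -5965/((21609 + 81*(-319)) + (-3 + 4489)) = -5965/((21609 - 25839) + 4486) = -5965/(-4230 + 4486) = -5965/256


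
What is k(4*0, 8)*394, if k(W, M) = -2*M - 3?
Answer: -7486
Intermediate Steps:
k(W, M) = -3 - 2*M
k(4*0, 8)*394 = (-3 - 2*8)*394 = (-3 - 16)*394 = -19*394 = -7486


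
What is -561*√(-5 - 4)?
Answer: -1683*I ≈ -1683.0*I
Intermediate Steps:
-561*√(-5 - 4) = -1683*I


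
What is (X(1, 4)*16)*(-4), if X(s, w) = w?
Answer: -256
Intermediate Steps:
(X(1, 4)*16)*(-4) = (4*16)*(-4) = 64*(-4) = -256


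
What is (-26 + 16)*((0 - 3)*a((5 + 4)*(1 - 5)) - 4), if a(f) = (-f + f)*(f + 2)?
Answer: 40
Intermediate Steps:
a(f) = 0 (a(f) = 0*(2 + f) = 0)
(-26 + 16)*((0 - 3)*a((5 + 4)*(1 - 5)) - 4) = (-26 + 16)*((0 - 3)*0 - 4) = -10*(-3*0 - 4) = -10*(0 - 4) = -10*(-4) = 40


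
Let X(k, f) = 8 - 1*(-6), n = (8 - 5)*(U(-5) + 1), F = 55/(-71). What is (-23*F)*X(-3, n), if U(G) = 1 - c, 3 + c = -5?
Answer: 17710/71 ≈ 249.44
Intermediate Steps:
c = -8 (c = -3 - 5 = -8)
F = -55/71 (F = 55*(-1/71) = -55/71 ≈ -0.77465)
U(G) = 9 (U(G) = 1 - 1*(-8) = 1 + 8 = 9)
n = 30 (n = (8 - 5)*(9 + 1) = 3*10 = 30)
X(k, f) = 14 (X(k, f) = 8 + 6 = 14)
(-23*F)*X(-3, n) = -23*(-55/71)*14 = (1265/71)*14 = 17710/71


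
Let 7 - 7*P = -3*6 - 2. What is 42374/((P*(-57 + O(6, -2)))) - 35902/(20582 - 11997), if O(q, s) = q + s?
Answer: -2597841292/12285135 ≈ -211.46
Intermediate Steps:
P = 27/7 (P = 1 - (-3*6 - 2)/7 = 1 - (-18 - 2)/7 = 1 - ⅐*(-20) = 1 + 20/7 = 27/7 ≈ 3.8571)
42374/((P*(-57 + O(6, -2)))) - 35902/(20582 - 11997) = 42374/((27*(-57 + (6 - 2))/7)) - 35902/(20582 - 11997) = 42374/((27*(-57 + 4)/7)) - 35902/8585 = 42374/(((27/7)*(-53))) - 35902*1/8585 = 42374/(-1431/7) - 35902/8585 = 42374*(-7/1431) - 35902/8585 = -296618/1431 - 35902/8585 = -2597841292/12285135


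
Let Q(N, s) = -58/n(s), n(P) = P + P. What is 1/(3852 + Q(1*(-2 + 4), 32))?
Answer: 32/123235 ≈ 0.00025967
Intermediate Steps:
n(P) = 2*P
Q(N, s) = -29/s (Q(N, s) = -58*1/(2*s) = -29/s)
1/(3852 + Q(1*(-2 + 4), 32)) = 1/(3852 - 29/32) = 1/(123235/32) = 32/123235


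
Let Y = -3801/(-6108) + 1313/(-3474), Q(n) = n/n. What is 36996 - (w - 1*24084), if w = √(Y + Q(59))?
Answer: 61080 - √432309306449/589422 ≈ 61079.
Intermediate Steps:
Q(n) = 1
Y = 864145/3536532 (Y = -3801*(-1/6108) + 1313*(-1/3474) = 1267/2036 - 1313/3474 = 864145/3536532 ≈ 0.24435)
w = √432309306449/589422 (w = √(864145/3536532 + 1) = √(4400677/3536532) = √432309306449/589422 ≈ 1.1155)
36996 - (w - 1*24084) = 36996 - (√432309306449/589422 - 1*24084) = 36996 - (√432309306449/589422 - 24084) = 36996 - (-24084 + √432309306449/589422) = 36996 + (24084 - √432309306449/589422) = 61080 - √432309306449/589422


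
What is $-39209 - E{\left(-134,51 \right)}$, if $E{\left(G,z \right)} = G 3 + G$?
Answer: $-38673$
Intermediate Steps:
$E{\left(G,z \right)} = 4 G$ ($E{\left(G,z \right)} = 3 G + G = 4 G$)
$-39209 - E{\left(-134,51 \right)} = -39209 - 4 \left(-134\right) = -39209 - -536 = -39209 + 536 = -38673$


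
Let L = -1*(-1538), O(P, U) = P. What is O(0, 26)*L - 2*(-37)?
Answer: 74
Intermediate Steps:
L = 1538
O(0, 26)*L - 2*(-37) = 0*1538 - 2*(-37) = 0 + 74 = 74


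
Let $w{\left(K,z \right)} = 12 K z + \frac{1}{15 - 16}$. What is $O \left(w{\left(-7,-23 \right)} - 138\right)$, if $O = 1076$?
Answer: $1929268$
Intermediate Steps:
$w{\left(K,z \right)} = -1 + 12 K z$ ($w{\left(K,z \right)} = 12 K z + \frac{1}{-1} = 12 K z - 1 = -1 + 12 K z$)
$O \left(w{\left(-7,-23 \right)} - 138\right) = 1076 \left(\left(-1 + 12 \left(-7\right) \left(-23\right)\right) - 138\right) = 1076 \left(\left(-1 + 1932\right) - 138\right) = 1076 \left(1931 - 138\right) = 1076 \cdot 1793 = 1929268$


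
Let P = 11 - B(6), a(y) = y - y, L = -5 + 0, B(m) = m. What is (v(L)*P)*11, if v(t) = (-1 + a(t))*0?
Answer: 0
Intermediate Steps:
L = -5
a(y) = 0
v(t) = 0 (v(t) = (-1 + 0)*0 = -1*0 = 0)
P = 5 (P = 11 - 1*6 = 11 - 6 = 5)
(v(L)*P)*11 = (0*5)*11 = 0*11 = 0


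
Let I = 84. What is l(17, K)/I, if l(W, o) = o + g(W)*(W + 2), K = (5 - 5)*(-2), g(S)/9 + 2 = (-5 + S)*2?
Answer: 627/14 ≈ 44.786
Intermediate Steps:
g(S) = -108 + 18*S (g(S) = -18 + 9*((-5 + S)*2) = -18 + 9*(-10 + 2*S) = -18 + (-90 + 18*S) = -108 + 18*S)
K = 0 (K = 0*(-2) = 0)
l(W, o) = o + (-108 + 18*W)*(2 + W) (l(W, o) = o + (-108 + 18*W)*(W + 2) = o + (-108 + 18*W)*(2 + W))
l(17, K)/I = (-216 + 0 - 72*17 + 18*17²)/84 = (-216 + 0 - 1224 + 18*289)*(1/84) = (-216 + 0 - 1224 + 5202)*(1/84) = 3762*(1/84) = 627/14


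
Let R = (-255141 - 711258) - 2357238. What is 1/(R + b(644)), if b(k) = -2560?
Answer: -1/3326197 ≈ -3.0064e-7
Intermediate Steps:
R = -3323637 (R = -966399 - 2357238 = -3323637)
1/(R + b(644)) = 1/(-3323637 - 2560) = 1/(-3326197) = -1/3326197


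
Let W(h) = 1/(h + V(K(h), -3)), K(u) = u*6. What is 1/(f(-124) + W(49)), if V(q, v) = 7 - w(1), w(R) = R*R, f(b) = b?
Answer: -55/6819 ≈ -0.0080657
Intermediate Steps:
K(u) = 6*u
w(R) = R**2
V(q, v) = 6 (V(q, v) = 7 - 1*1**2 = 7 - 1*1 = 7 - 1 = 6)
W(h) = 1/(6 + h) (W(h) = 1/(h + 6) = 1/(6 + h))
1/(f(-124) + W(49)) = 1/(-124 + 1/(6 + 49)) = 1/(-124 + 1/55) = 1/(-6819/55) = -55/6819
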